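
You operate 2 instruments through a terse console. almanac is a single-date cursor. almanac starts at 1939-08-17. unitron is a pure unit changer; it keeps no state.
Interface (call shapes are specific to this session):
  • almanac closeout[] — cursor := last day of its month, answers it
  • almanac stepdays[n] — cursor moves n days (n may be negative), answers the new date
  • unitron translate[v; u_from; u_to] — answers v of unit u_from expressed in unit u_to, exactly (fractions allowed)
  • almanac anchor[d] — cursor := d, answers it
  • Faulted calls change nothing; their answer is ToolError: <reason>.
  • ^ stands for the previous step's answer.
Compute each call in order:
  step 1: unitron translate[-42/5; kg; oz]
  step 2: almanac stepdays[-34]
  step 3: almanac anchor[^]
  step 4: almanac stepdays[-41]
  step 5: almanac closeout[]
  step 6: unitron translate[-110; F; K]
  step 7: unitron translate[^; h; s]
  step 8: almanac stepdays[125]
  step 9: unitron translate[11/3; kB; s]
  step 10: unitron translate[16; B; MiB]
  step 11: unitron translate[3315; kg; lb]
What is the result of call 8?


Answer: 1939-11-02

Derivation:
Act: unitron translate[v→-42/5; u_from→kg; u_to→oz]
Obs: -1920000000/6479891
Act: almanac stepdays[n→-34]
Obs: 1939-07-14
Act: almanac anchor[d→^]
Obs: 1939-07-14
Act: almanac stepdays[n→-41]
Obs: 1939-06-03
Act: almanac closeout[]
Obs: 1939-06-30
Act: unitron translate[v→-110; u_from→F; u_to→K]
Obs: 34967/180
Act: unitron translate[v→^; u_from→h; u_to→s]
Obs: 699340
Act: almanac stepdays[n→125]
Obs: 1939-11-02
Act: unitron translate[v→11/3; u_from→kB; u_to→s]
Obs: ToolError: incompatible units
Act: unitron translate[v→16; u_from→B; u_to→MiB]
Obs: 1/65536
Act: unitron translate[v→3315; u_from→kg; u_to→lb]
Obs: 331500000000/45359237


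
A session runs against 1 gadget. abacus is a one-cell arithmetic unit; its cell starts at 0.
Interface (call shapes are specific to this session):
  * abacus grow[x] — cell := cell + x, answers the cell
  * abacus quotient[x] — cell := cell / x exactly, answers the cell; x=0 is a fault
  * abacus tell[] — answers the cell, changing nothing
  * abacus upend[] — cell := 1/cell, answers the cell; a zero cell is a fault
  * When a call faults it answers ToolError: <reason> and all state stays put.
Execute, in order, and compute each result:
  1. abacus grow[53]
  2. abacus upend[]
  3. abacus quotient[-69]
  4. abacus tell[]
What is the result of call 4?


CALL abacus grow[x→53]
RET  53
CALL abacus upend[]
RET  1/53
CALL abacus quotient[x→-69]
RET  -1/3657
CALL abacus tell[]
RET  -1/3657

Answer: -1/3657


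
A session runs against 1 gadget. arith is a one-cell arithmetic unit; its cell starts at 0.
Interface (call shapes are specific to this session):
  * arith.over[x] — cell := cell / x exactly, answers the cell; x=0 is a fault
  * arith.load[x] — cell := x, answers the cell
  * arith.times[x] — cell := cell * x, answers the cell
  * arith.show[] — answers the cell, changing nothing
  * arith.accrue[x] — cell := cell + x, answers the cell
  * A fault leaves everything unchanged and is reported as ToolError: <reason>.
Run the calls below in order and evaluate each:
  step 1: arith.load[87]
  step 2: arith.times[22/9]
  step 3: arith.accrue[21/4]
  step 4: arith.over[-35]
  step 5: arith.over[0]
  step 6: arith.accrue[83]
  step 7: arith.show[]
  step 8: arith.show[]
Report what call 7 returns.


Answer: 6449/84

Derivation:
$ load x='87'
[out] 87
$ times x='22/9'
[out] 638/3
$ accrue x='21/4'
[out] 2615/12
$ over x='-35'
[out] -523/84
$ over x='0'
[out] ToolError: division by zero
$ accrue x='83'
[out] 6449/84
$ show
[out] 6449/84
$ show
[out] 6449/84


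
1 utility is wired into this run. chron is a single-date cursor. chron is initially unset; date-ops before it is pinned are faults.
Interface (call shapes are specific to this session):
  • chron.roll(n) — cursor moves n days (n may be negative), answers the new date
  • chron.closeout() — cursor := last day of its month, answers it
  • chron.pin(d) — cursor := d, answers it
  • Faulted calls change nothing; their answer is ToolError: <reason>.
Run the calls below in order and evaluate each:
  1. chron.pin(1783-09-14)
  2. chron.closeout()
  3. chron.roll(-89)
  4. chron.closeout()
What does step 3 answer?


! 1. pin(d='1783-09-14') => 1783-09-14
! 2. closeout() => 1783-09-30
! 3. roll(n='-89') => 1783-07-03
! 4. closeout() => 1783-07-31

Answer: 1783-07-03


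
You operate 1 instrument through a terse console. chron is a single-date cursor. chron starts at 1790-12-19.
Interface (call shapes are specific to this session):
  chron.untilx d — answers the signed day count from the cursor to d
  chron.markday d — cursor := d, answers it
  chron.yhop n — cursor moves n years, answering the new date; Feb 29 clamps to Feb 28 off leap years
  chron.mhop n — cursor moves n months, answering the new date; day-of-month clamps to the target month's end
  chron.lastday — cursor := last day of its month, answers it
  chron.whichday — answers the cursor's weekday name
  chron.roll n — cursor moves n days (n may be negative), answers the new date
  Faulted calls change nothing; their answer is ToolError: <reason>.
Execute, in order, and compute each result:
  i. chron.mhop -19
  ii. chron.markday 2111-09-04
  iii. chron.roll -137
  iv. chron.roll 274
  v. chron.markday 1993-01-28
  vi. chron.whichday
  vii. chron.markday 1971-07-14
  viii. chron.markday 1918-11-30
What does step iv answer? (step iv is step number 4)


Answer: 2112-01-19

Derivation:
% chron.mhop(n: -19) => 1789-05-19
% chron.markday(d: 2111-09-04) => 2111-09-04
% chron.roll(n: -137) => 2111-04-20
% chron.roll(n: 274) => 2112-01-19
% chron.markday(d: 1993-01-28) => 1993-01-28
% chron.whichday() => Thursday
% chron.markday(d: 1971-07-14) => 1971-07-14
% chron.markday(d: 1918-11-30) => 1918-11-30


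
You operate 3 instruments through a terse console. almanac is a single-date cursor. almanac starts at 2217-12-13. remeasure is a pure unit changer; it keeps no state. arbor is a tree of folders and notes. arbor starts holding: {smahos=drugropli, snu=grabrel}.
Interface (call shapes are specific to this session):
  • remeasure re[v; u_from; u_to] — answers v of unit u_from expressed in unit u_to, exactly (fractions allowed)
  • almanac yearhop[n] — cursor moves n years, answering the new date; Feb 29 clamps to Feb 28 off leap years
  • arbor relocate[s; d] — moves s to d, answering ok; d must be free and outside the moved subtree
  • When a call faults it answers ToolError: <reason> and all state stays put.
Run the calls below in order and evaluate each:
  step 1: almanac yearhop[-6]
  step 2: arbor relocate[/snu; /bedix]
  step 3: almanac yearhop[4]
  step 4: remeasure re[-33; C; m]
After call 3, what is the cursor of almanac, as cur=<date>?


·→ almanac yearhop(n=-6)
·← 2211-12-13
·→ arbor relocate(s=/snu, d=/bedix)
·← ok
·→ almanac yearhop(n=4)
·← 2215-12-13
·→ remeasure re(v=-33, u_from=C, u_to=m)
·← ToolError: incompatible units

Answer: cur=2215-12-13


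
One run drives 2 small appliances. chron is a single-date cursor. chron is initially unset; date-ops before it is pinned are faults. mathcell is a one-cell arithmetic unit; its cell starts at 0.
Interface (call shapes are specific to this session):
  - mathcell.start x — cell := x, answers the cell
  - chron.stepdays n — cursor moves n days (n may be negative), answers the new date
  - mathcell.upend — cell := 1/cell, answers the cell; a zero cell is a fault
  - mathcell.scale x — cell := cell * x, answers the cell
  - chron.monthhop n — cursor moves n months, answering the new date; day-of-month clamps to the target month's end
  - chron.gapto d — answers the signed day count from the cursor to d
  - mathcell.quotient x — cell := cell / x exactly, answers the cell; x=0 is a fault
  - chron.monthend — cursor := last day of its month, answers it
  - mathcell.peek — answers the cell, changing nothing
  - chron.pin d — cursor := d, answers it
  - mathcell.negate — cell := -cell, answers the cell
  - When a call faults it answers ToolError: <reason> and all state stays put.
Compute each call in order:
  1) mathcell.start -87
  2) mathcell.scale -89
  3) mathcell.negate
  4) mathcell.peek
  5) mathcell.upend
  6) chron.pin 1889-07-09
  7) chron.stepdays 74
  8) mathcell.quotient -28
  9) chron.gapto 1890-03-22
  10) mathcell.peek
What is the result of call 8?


Answer: 1/216804

Derivation:
~$ mathcell.start -87
  -87
~$ mathcell.scale -89
  7743
~$ mathcell.negate
  -7743
~$ mathcell.peek
  -7743
~$ mathcell.upend
  -1/7743
~$ chron.pin 1889-07-09
  1889-07-09
~$ chron.stepdays 74
  1889-09-21
~$ mathcell.quotient -28
  1/216804
~$ chron.gapto 1890-03-22
  182
~$ mathcell.peek
  1/216804


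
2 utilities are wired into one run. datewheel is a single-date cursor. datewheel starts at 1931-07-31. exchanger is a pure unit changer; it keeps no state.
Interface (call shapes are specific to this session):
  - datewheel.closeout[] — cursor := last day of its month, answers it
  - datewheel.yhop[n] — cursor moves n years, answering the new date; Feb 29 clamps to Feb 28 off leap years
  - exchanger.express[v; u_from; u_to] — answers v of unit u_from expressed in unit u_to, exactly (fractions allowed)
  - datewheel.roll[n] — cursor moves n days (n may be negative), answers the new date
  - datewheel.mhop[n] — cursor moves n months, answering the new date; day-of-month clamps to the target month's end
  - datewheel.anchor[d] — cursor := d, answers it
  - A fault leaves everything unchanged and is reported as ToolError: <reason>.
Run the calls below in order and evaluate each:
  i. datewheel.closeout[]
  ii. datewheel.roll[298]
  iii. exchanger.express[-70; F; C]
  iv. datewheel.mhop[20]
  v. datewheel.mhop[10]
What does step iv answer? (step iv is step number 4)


CALL datewheel.closeout[]
RET  1931-07-31
CALL datewheel.roll[n=298]
RET  1932-05-24
CALL exchanger.express[v=-70; u_from=F; u_to=C]
RET  -170/3
CALL datewheel.mhop[n=20]
RET  1934-01-24
CALL datewheel.mhop[n=10]
RET  1934-11-24

Answer: 1934-01-24


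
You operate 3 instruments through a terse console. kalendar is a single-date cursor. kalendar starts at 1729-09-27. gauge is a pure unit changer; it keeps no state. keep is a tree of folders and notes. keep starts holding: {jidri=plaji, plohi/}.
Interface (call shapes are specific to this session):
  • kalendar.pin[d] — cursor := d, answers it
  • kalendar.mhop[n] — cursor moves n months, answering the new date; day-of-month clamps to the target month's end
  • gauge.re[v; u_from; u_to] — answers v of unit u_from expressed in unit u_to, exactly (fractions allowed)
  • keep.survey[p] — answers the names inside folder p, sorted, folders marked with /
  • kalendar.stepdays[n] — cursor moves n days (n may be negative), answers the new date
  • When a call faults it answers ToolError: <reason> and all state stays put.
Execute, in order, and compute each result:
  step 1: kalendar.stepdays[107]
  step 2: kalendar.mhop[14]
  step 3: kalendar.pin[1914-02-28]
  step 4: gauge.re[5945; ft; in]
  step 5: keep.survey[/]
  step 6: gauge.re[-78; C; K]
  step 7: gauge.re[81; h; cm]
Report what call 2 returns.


$ stepdays n=107
:: 1730-01-12
$ mhop n=14
:: 1731-03-12
$ pin d=1914-02-28
:: 1914-02-28
$ re v=5945 u_from=ft u_to=in
:: 71340
$ survey p=/
:: [jidri, plohi/]
$ re v=-78 u_from=C u_to=K
:: 3903/20
$ re v=81 u_from=h u_to=cm
:: ToolError: incompatible units

Answer: 1731-03-12


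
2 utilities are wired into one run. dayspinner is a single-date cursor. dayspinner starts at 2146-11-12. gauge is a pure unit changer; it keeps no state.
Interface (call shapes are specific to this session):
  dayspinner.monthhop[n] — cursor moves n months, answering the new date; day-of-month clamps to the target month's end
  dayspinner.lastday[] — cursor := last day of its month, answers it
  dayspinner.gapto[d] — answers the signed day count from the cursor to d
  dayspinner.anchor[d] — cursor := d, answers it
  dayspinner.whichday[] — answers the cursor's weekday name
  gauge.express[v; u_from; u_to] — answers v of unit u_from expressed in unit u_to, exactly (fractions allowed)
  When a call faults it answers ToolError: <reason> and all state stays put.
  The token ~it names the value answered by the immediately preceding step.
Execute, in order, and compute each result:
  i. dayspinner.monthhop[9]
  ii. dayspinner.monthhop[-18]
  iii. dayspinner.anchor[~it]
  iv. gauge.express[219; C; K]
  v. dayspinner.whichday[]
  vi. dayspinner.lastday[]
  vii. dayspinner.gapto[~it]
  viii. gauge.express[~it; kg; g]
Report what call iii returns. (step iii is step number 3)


Answer: 2146-02-12

Derivation:
CALL dayspinner.monthhop[n=9]
RET  2147-08-12
CALL dayspinner.monthhop[n=-18]
RET  2146-02-12
CALL dayspinner.anchor[d=~it]
RET  2146-02-12
CALL gauge.express[v=219; u_from=C; u_to=K]
RET  9843/20
CALL dayspinner.whichday[]
RET  Saturday
CALL dayspinner.lastday[]
RET  2146-02-28
CALL dayspinner.gapto[d=~it]
RET  0
CALL gauge.express[v=~it; u_from=kg; u_to=g]
RET  0


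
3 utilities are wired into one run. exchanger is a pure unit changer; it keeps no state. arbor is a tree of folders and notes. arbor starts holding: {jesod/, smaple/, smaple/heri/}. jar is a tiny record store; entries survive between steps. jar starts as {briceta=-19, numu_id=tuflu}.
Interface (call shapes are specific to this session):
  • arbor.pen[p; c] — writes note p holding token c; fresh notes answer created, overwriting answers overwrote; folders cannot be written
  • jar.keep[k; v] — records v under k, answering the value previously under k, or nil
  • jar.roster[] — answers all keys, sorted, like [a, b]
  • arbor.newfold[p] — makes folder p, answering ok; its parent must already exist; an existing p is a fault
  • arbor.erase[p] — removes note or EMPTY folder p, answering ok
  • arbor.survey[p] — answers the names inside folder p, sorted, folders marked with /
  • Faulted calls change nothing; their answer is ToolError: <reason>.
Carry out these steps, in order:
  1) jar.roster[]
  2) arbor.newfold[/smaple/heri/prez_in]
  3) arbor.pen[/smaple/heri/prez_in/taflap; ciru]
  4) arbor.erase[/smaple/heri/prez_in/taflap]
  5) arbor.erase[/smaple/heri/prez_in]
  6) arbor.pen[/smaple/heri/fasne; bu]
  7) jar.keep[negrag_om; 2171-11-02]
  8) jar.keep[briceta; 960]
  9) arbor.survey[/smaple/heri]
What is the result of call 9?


Answer: [fasne]

Derivation:
I use jar.roster, yielding [briceta, numu_id].
I run arbor.newfold on /smaple/heri/prez_in, giving ok.
I try arbor.pen on /smaple/heri/prez_in/taflap, ciru, giving created.
Then arbor.erase on /smaple/heri/prez_in/taflap, which returns ok.
Calling arbor.erase on /smaple/heri/prez_in, and see ok.
Calling arbor.pen on /smaple/heri/fasne, bu, → created.
I call jar.keep on negrag_om, 2171-11-02, → nil.
Invoking jar.keep on briceta, 960, and see -19.
Invoking arbor.survey on /smaple/heri, which returns [fasne].


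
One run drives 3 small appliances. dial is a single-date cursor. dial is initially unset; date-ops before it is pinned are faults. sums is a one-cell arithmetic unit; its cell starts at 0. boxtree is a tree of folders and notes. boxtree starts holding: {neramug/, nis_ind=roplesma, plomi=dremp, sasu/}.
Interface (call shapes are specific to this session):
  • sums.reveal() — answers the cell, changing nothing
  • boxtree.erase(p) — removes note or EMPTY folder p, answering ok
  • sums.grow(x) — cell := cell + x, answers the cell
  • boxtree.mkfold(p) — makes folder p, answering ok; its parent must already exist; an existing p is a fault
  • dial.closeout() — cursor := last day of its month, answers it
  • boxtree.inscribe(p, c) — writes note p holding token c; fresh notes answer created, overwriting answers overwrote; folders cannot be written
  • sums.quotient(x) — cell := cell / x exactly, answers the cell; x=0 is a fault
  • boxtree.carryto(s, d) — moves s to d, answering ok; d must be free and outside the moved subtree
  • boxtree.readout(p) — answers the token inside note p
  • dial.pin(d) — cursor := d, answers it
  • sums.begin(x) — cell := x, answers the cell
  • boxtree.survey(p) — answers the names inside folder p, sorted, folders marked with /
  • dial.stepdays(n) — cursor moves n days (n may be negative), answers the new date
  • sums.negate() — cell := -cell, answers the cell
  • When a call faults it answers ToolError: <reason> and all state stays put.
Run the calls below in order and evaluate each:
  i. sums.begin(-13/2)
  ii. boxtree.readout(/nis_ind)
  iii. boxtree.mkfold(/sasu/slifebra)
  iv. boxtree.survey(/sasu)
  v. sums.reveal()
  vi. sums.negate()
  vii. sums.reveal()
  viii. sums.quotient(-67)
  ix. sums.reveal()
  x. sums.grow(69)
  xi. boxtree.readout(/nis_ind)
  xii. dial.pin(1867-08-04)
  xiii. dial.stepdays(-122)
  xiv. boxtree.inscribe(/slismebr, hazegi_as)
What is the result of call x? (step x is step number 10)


Answer: 9233/134

Derivation:
>>> sums.begin x=-13/2
= -13/2
>>> boxtree.readout p=/nis_ind
= roplesma
>>> boxtree.mkfold p=/sasu/slifebra
= ok
>>> boxtree.survey p=/sasu
= [slifebra/]
>>> sums.reveal
= -13/2
>>> sums.negate
= 13/2
>>> sums.reveal
= 13/2
>>> sums.quotient x=-67
= -13/134
>>> sums.reveal
= -13/134
>>> sums.grow x=69
= 9233/134
>>> boxtree.readout p=/nis_ind
= roplesma
>>> dial.pin d=1867-08-04
= 1867-08-04
>>> dial.stepdays n=-122
= 1867-04-04
>>> boxtree.inscribe p=/slismebr c=hazegi_as
= created


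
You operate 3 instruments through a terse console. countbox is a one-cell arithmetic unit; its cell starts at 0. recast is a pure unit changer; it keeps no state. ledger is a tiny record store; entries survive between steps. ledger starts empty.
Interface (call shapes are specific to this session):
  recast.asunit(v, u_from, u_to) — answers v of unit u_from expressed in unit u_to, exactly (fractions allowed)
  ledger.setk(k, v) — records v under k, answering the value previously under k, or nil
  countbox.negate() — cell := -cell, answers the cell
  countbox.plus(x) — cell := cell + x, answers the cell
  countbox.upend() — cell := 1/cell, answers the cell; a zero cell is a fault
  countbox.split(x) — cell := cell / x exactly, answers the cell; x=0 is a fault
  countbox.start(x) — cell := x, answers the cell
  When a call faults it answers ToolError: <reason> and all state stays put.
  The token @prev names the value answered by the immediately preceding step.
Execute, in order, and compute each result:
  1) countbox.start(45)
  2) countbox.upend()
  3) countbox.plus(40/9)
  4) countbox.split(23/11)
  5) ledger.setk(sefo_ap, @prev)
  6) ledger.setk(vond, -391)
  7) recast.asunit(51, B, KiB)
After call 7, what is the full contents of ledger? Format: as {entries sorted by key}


Answer: {sefo_ap=737/345, vond=-391}

Derivation:
# 1. countbox.start(x='45') ~> 45
# 2. countbox.upend() ~> 1/45
# 3. countbox.plus(x='40/9') ~> 67/15
# 4. countbox.split(x='23/11') ~> 737/345
# 5. ledger.setk(k='sefo_ap', v='@prev') ~> nil
# 6. ledger.setk(k='vond', v='-391') ~> nil
# 7. recast.asunit(v='51', u_from='B', u_to='KiB') ~> 51/1024


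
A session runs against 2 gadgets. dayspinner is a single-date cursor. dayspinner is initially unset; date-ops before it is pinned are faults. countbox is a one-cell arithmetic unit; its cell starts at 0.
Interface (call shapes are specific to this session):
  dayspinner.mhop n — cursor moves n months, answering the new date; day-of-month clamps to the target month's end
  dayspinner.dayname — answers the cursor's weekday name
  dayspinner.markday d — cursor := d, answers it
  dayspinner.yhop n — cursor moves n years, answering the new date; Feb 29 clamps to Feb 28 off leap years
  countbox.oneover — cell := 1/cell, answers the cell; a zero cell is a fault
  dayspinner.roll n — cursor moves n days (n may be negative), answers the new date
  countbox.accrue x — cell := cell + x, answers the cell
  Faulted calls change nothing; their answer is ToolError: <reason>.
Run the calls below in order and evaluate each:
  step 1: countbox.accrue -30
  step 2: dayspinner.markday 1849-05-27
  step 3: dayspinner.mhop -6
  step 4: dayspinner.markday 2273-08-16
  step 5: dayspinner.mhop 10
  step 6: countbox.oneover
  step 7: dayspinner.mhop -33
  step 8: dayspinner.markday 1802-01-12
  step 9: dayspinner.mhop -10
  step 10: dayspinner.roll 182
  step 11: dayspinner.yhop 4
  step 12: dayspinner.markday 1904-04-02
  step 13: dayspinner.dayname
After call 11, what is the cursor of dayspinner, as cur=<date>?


I try countbox.accrue with x=-30, which returns -30.
I call dayspinner.markday with d=1849-05-27, yielding 1849-05-27.
Using dayspinner.mhop with n=-6, and see 1848-11-27.
Next I call dayspinner.markday with d=2273-08-16, and get 2273-08-16.
I invoke dayspinner.mhop with n=10, — result: 2274-06-16.
Now I run countbox.oneover, and see -1/30.
Now I run dayspinner.mhop with n=-33, and see 2271-09-16.
I try dayspinner.markday with d=1802-01-12, and get 1802-01-12.
I run dayspinner.mhop with n=-10: 1801-03-12.
I try dayspinner.roll with n=182, and see 1801-09-10.
I invoke dayspinner.yhop with n=4, giving 1805-09-10.
I invoke dayspinner.markday with d=1904-04-02, and observe 1904-04-02.
Invoking dayspinner.dayname: Saturday.

Answer: cur=1805-09-10


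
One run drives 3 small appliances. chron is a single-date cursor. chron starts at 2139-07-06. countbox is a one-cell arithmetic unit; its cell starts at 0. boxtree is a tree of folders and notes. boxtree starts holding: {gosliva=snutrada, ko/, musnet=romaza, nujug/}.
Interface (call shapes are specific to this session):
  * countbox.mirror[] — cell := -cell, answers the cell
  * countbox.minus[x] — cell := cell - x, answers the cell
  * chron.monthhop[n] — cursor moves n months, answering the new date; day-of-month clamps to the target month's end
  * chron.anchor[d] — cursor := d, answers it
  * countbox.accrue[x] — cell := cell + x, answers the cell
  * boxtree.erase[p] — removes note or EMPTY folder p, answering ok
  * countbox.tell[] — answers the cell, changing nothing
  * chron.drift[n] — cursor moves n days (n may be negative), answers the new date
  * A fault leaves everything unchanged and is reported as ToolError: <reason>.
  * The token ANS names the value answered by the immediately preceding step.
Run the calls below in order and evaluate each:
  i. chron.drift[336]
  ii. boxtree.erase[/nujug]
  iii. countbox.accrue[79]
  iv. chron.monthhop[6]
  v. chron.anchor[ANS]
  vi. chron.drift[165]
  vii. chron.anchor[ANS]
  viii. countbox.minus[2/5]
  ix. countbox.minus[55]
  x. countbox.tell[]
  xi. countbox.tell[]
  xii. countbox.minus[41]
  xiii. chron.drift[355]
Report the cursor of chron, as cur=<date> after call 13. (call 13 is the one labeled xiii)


Answer: cur=2142-05-10

Derivation:
# chron.drift(n: 336) => 2140-06-06
# boxtree.erase(p: /nujug) => ok
# countbox.accrue(x: 79) => 79
# chron.monthhop(n: 6) => 2140-12-06
# chron.anchor(d: ANS) => 2140-12-06
# chron.drift(n: 165) => 2141-05-20
# chron.anchor(d: ANS) => 2141-05-20
# countbox.minus(x: 2/5) => 393/5
# countbox.minus(x: 55) => 118/5
# countbox.tell() => 118/5
# countbox.tell() => 118/5
# countbox.minus(x: 41) => -87/5
# chron.drift(n: 355) => 2142-05-10


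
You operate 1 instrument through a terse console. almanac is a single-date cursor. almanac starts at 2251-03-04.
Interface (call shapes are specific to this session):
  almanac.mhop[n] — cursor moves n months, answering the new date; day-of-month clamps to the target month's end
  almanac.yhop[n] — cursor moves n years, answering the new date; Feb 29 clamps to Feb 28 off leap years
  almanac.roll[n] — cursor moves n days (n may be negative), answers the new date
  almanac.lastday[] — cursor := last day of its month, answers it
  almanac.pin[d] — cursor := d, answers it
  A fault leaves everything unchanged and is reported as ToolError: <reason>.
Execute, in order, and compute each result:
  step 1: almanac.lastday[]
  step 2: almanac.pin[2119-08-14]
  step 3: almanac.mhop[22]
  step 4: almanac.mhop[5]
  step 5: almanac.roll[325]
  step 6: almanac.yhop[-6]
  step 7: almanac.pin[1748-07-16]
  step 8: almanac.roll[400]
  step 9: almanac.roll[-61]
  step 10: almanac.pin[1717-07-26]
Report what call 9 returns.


Answer: 1749-06-20

Derivation:
-- almanac.lastday() == 2251-03-31
-- almanac.pin(d='2119-08-14') == 2119-08-14
-- almanac.mhop(n='22') == 2121-06-14
-- almanac.mhop(n='5') == 2121-11-14
-- almanac.roll(n='325') == 2122-10-05
-- almanac.yhop(n='-6') == 2116-10-05
-- almanac.pin(d='1748-07-16') == 1748-07-16
-- almanac.roll(n='400') == 1749-08-20
-- almanac.roll(n='-61') == 1749-06-20
-- almanac.pin(d='1717-07-26') == 1717-07-26


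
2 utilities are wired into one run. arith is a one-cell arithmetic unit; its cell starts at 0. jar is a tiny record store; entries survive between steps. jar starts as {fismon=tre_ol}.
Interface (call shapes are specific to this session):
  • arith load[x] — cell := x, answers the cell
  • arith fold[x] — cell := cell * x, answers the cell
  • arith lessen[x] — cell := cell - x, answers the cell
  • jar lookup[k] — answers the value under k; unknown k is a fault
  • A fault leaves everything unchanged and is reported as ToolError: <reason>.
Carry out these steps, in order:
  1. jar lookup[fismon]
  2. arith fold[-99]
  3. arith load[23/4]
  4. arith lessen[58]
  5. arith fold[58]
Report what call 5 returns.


// jar lookup(k: fismon) => tre_ol
// arith fold(x: -99) => 0
// arith load(x: 23/4) => 23/4
// arith lessen(x: 58) => -209/4
// arith fold(x: 58) => -6061/2

Answer: -6061/2


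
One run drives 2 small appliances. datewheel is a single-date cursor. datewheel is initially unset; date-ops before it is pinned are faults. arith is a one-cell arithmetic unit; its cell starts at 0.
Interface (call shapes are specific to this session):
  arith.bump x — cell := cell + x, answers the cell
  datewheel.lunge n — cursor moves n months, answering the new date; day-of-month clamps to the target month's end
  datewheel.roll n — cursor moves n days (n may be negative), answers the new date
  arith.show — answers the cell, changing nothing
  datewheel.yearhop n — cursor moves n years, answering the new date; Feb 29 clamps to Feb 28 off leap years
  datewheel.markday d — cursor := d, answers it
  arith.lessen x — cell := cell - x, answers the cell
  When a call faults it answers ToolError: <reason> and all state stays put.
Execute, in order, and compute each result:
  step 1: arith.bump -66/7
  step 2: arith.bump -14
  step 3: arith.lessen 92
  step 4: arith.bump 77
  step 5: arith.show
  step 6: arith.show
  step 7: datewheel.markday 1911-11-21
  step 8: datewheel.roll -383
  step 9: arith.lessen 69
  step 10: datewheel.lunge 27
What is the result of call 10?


-> bump(-66/7)
<- -66/7
-> bump(-14)
<- -164/7
-> lessen(92)
<- -808/7
-> bump(77)
<- -269/7
-> show()
<- -269/7
-> show()
<- -269/7
-> markday(1911-11-21)
<- 1911-11-21
-> roll(-383)
<- 1910-11-03
-> lessen(69)
<- -752/7
-> lunge(27)
<- 1913-02-03

Answer: 1913-02-03


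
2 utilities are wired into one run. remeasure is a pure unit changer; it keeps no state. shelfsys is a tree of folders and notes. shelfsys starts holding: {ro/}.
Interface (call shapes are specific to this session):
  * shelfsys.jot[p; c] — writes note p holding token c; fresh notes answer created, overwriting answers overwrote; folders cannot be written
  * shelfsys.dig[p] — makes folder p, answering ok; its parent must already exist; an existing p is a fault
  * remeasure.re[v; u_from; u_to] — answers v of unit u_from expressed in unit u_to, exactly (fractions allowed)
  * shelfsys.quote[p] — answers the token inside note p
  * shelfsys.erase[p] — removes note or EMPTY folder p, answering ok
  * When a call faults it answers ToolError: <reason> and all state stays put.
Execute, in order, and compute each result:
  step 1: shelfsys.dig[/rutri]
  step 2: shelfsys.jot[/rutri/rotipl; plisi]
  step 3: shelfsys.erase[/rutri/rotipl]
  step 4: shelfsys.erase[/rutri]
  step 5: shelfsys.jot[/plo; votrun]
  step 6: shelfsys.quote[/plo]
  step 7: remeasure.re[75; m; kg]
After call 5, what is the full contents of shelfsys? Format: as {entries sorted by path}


Answer: {plo=votrun, ro/}

Derivation:
Now I run shelfsys.dig passing /rutri, — result: ok.
I invoke shelfsys.jot passing /rutri/rotipl, plisi, giving created.
Then shelfsys.erase passing /rutri/rotipl, → ok.
I try shelfsys.erase passing /rutri, — result: ok.
Using shelfsys.jot passing /plo, votrun, and get created.
I call shelfsys.quote passing /plo, and observe votrun.
I use remeasure.re passing 75, m, kg, and see ToolError: incompatible units.


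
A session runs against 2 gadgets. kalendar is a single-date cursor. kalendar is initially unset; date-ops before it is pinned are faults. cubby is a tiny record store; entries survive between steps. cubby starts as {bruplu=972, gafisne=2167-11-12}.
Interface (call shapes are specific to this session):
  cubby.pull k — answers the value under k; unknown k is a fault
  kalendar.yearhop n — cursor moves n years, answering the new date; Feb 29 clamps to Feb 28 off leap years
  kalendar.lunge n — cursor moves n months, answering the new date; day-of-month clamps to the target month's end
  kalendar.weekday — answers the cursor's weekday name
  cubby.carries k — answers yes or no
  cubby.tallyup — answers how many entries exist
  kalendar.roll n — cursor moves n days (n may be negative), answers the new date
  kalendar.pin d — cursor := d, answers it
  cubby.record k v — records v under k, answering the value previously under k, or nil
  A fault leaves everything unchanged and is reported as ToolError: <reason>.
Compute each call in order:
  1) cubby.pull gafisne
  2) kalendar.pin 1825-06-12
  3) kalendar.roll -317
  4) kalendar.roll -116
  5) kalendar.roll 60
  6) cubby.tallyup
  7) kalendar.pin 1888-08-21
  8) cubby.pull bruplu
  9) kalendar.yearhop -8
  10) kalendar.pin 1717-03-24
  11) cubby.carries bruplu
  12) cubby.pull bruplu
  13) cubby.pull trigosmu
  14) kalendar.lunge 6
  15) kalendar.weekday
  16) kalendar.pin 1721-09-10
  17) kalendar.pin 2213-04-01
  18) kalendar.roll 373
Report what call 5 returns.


-- cubby.pull(k=gafisne) -> 2167-11-12
-- kalendar.pin(d=1825-06-12) -> 1825-06-12
-- kalendar.roll(n=-317) -> 1824-07-30
-- kalendar.roll(n=-116) -> 1824-04-05
-- kalendar.roll(n=60) -> 1824-06-04
-- cubby.tallyup() -> 2
-- kalendar.pin(d=1888-08-21) -> 1888-08-21
-- cubby.pull(k=bruplu) -> 972
-- kalendar.yearhop(n=-8) -> 1880-08-21
-- kalendar.pin(d=1717-03-24) -> 1717-03-24
-- cubby.carries(k=bruplu) -> yes
-- cubby.pull(k=bruplu) -> 972
-- cubby.pull(k=trigosmu) -> ToolError: no such key trigosmu
-- kalendar.lunge(n=6) -> 1717-09-24
-- kalendar.weekday() -> Friday
-- kalendar.pin(d=1721-09-10) -> 1721-09-10
-- kalendar.pin(d=2213-04-01) -> 2213-04-01
-- kalendar.roll(n=373) -> 2214-04-09

Answer: 1824-06-04


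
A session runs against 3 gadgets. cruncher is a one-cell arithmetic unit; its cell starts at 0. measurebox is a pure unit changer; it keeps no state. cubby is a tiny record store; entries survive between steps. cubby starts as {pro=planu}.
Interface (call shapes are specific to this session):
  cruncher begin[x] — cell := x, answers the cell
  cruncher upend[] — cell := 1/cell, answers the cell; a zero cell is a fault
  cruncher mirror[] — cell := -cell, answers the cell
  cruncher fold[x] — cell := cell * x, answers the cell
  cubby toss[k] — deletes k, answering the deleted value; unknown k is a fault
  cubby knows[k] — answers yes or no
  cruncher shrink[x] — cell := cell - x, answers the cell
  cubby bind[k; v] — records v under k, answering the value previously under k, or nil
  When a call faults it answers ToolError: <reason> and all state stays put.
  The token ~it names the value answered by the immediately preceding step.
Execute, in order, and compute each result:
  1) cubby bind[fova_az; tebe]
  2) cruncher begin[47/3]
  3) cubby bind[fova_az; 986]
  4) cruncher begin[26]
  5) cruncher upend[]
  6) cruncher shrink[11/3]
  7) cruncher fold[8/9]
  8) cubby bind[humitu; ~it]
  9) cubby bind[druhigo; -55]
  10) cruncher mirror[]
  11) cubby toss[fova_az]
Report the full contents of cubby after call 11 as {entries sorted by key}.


;; 1. cubby bind(k='fova_az', v='tebe') : nil
;; 2. cruncher begin(x='47/3') : 47/3
;; 3. cubby bind(k='fova_az', v='986') : tebe
;; 4. cruncher begin(x='26') : 26
;; 5. cruncher upend() : 1/26
;; 6. cruncher shrink(x='11/3') : -283/78
;; 7. cruncher fold(x='8/9') : -1132/351
;; 8. cubby bind(k='humitu', v='~it') : nil
;; 9. cubby bind(k='druhigo', v='-55') : nil
;; 10. cruncher mirror() : 1132/351
;; 11. cubby toss(k='fova_az') : 986

Answer: {druhigo=-55, humitu=-1132/351, pro=planu}


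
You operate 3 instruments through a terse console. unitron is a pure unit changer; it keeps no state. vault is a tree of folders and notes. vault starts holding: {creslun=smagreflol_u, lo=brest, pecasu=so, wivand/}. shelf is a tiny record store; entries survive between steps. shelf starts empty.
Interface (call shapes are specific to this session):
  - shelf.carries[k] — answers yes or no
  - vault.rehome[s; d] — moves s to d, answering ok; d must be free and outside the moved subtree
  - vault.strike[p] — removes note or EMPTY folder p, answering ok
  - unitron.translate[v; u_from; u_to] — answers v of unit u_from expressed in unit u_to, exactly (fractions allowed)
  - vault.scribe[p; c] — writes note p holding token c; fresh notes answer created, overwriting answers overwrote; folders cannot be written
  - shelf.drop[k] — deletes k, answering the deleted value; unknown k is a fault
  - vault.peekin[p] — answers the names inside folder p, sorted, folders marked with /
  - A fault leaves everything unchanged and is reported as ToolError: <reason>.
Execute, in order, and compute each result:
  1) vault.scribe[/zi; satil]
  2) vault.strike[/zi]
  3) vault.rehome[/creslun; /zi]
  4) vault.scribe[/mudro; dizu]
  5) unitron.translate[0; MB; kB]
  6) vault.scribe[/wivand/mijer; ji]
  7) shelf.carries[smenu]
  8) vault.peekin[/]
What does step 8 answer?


Answer: [lo, mudro, pecasu, wivand/, zi]

Derivation:
>> scribe(p='/zi', c='satil')
<< created
>> strike(p='/zi')
<< ok
>> rehome(s='/creslun', d='/zi')
<< ok
>> scribe(p='/mudro', c='dizu')
<< created
>> translate(v='0', u_from='MB', u_to='kB')
<< 0
>> scribe(p='/wivand/mijer', c='ji')
<< created
>> carries(k='smenu')
<< no
>> peekin(p='/')
<< [lo, mudro, pecasu, wivand/, zi]


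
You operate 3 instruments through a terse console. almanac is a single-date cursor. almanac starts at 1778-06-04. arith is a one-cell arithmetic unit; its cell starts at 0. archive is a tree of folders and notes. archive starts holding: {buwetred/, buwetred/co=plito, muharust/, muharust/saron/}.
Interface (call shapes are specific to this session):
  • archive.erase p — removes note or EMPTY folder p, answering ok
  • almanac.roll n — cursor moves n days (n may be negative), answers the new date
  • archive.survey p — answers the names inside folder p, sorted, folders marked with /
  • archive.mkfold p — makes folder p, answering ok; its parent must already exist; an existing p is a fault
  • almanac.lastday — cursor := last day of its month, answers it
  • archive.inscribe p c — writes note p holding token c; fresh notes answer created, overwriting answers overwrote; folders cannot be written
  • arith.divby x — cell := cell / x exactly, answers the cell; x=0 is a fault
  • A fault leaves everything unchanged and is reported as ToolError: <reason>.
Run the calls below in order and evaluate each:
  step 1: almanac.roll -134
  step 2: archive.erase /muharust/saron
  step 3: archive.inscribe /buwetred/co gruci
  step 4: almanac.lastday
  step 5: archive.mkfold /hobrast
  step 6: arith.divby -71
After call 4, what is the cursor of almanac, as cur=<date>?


Answer: cur=1778-01-31

Derivation:
;; 1. almanac.roll(n=-134) ~> 1778-01-21
;; 2. archive.erase(p=/muharust/saron) ~> ok
;; 3. archive.inscribe(p=/buwetred/co, c=gruci) ~> overwrote
;; 4. almanac.lastday() ~> 1778-01-31
;; 5. archive.mkfold(p=/hobrast) ~> ok
;; 6. arith.divby(x=-71) ~> 0


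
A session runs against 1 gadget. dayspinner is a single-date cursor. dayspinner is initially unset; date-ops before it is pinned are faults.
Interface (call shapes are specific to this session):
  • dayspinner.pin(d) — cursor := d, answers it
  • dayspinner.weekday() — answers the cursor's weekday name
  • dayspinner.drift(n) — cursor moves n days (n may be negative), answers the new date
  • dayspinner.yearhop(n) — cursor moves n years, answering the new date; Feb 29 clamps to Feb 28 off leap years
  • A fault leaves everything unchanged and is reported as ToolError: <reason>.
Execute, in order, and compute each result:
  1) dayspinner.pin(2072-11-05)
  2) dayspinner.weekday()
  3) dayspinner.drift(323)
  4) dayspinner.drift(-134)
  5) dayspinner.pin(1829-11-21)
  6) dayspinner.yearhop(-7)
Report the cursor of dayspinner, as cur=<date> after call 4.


I run dayspinner.pin passing 2072-11-05, — result: 2072-11-05.
Calling dayspinner.weekday(), giving Saturday.
Invoking dayspinner.drift passing 323, → 2073-09-24.
I try dayspinner.drift passing -134, and observe 2073-05-13.
Using dayspinner.pin passing 1829-11-21, yielding 1829-11-21.
Now I run dayspinner.yearhop passing -7, and see 1822-11-21.

Answer: cur=2073-05-13


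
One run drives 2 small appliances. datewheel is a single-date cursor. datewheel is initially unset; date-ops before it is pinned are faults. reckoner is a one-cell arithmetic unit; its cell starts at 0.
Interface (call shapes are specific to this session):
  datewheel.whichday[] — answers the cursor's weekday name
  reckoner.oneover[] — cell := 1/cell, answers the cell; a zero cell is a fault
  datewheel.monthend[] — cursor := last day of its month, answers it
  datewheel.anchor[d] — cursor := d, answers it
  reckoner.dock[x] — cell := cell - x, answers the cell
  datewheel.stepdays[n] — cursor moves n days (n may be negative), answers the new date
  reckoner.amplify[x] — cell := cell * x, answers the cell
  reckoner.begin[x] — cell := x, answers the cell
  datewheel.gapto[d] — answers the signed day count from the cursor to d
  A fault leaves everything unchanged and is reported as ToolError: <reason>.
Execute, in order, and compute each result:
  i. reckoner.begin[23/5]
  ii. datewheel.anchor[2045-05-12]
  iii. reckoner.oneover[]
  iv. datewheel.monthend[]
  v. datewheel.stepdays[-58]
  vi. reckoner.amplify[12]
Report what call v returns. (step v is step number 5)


Answer: 2045-04-03

Derivation:
Next I call reckoner.begin on x: 23/5, giving 23/5.
Using datewheel.anchor on d: 2045-05-12, which returns 2045-05-12.
Invoking reckoner.oneover(), and observe 5/23.
I call datewheel.monthend, and see 2045-05-31.
Calling datewheel.stepdays on n: -58, yielding 2045-04-03.
Calling reckoner.amplify on x: 12, and get 60/23.


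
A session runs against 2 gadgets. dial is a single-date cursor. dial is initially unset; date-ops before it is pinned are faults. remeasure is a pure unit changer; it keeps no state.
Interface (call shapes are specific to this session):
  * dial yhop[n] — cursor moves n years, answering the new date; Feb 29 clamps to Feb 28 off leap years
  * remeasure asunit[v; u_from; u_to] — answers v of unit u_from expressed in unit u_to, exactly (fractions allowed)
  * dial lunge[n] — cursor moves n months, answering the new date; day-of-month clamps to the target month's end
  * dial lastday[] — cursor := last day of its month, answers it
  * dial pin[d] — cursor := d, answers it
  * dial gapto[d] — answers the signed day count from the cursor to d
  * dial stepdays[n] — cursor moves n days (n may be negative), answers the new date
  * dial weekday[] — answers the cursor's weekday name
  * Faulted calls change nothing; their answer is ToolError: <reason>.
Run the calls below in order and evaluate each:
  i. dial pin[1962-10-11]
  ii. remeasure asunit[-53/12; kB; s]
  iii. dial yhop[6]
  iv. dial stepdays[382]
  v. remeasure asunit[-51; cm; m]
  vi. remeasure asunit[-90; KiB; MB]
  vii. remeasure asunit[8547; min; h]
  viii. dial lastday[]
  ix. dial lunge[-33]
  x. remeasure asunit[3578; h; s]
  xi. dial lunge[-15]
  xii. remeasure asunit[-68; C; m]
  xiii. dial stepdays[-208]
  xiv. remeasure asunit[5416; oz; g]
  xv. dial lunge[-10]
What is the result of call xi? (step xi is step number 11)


Answer: 1965-10-31

Derivation:
-> dial pin(d: 1962-10-11)
<- 1962-10-11
-> remeasure asunit(v: -53/12, u_from: kB, u_to: s)
<- ToolError: incompatible units
-> dial yhop(n: 6)
<- 1968-10-11
-> dial stepdays(n: 382)
<- 1969-10-28
-> remeasure asunit(v: -51, u_from: cm, u_to: m)
<- -51/100
-> remeasure asunit(v: -90, u_from: KiB, u_to: MB)
<- -288/3125
-> remeasure asunit(v: 8547, u_from: min, u_to: h)
<- 2849/20
-> dial lastday()
<- 1969-10-31
-> dial lunge(n: -33)
<- 1967-01-31
-> remeasure asunit(v: 3578, u_from: h, u_to: s)
<- 12880800
-> dial lunge(n: -15)
<- 1965-10-31
-> remeasure asunit(v: -68, u_from: C, u_to: m)
<- ToolError: incompatible units
-> dial stepdays(n: -208)
<- 1965-04-06
-> remeasure asunit(v: 5416, u_from: oz, u_to: g)
<- 30708203449/200000
-> dial lunge(n: -10)
<- 1964-06-06
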